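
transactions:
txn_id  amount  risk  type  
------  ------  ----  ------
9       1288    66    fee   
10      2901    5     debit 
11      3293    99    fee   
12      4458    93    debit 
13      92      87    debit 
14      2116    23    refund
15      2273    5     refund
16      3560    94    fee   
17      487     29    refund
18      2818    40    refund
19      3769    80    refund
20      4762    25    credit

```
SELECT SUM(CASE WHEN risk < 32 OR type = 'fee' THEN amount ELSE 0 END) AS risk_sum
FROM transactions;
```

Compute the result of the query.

20680

txn_id=9: ✓ → 1288
txn_id=10: ✓ → 2901
txn_id=11: ✓ → 3293
txn_id=12: ✗
txn_id=13: ✗
txn_id=14: ✓ → 2116
txn_id=15: ✓ → 2273
txn_id=16: ✓ → 3560
txn_id=17: ✓ → 487
txn_id=18: ✗
txn_id=19: ✗
txn_id=20: ✓ → 4762
risk_sum = 1288 + 2901 + 3293 + 2116 + 2273 + 3560 + 487 + 4762 = 20680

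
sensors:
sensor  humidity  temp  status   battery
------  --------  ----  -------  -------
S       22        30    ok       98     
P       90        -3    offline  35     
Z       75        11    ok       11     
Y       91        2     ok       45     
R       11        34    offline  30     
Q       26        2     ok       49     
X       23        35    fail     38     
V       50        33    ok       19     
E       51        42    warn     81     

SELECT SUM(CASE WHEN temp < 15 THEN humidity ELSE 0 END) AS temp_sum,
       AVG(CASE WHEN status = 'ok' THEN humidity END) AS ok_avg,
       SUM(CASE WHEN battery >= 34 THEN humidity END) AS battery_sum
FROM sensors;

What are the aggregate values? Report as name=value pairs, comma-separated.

[temp_sum: temp < 15]
sensor=S: ✗
sensor=P: ✓ → 90
sensor=Z: ✓ → 75
sensor=Y: ✓ → 91
sensor=R: ✗
sensor=Q: ✓ → 26
sensor=X: ✗
sensor=V: ✗
sensor=E: ✗
temp_sum = 90 + 75 + 91 + 26 = 282
—
[ok_avg: status = 'ok']
sensor=S: ✓ → 22
sensor=P: ✗
sensor=Z: ✓ → 75
sensor=Y: ✓ → 91
sensor=R: ✗
sensor=Q: ✓ → 26
sensor=X: ✗
sensor=V: ✓ → 50
sensor=E: ✗
ok_avg = (22 + 75 + 91 + 26 + 50) / 5 = 52.8
—
[battery_sum: battery >= 34]
sensor=S: ✓ → 22
sensor=P: ✓ → 90
sensor=Z: ✗
sensor=Y: ✓ → 91
sensor=R: ✗
sensor=Q: ✓ → 26
sensor=X: ✓ → 23
sensor=V: ✗
sensor=E: ✓ → 51
battery_sum = 22 + 90 + 91 + 26 + 23 + 51 = 303

temp_sum=282, ok_avg=52.8, battery_sum=303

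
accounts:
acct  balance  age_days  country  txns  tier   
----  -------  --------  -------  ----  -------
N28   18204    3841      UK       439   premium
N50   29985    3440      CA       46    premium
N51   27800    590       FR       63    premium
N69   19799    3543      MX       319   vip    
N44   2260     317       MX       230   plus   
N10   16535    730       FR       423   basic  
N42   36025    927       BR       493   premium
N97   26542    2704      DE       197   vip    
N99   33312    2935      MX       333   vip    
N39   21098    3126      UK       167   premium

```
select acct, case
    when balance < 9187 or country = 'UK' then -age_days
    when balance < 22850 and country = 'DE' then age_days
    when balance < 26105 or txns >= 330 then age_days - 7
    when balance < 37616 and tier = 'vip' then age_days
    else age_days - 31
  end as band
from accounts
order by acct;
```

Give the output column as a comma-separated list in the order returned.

723, -3841, -3126, 920, -317, 3409, 559, 3536, 2704, 2928

acct=N10: balance < 26105 or txns >= 330 → 723
acct=N28: balance < 9187 or country = 'UK' → -3841
acct=N39: balance < 9187 or country = 'UK' → -3126
acct=N42: balance < 26105 or txns >= 330 → 920
acct=N44: balance < 9187 or country = 'UK' → -317
acct=N50: ELSE → 3409
acct=N51: ELSE → 559
acct=N69: balance < 26105 or txns >= 330 → 3536
acct=N97: balance < 37616 and tier = 'vip' → 2704
acct=N99: balance < 26105 or txns >= 330 → 2928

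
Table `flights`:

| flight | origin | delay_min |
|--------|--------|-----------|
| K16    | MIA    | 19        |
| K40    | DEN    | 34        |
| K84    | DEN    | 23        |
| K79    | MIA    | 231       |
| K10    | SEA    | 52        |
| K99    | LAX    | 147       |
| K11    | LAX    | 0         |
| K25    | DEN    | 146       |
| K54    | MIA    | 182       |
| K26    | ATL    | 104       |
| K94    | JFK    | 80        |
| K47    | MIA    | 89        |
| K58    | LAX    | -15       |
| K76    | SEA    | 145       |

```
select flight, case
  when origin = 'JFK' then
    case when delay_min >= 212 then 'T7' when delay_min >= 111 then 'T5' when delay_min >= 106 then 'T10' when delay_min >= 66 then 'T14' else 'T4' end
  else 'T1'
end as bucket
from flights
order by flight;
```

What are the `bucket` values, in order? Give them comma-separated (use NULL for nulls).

flight=K10: origin='SEA' → outer ELSE → T1
flight=K11: origin='LAX' → outer ELSE → T1
flight=K16: origin='MIA' → outer ELSE → T1
flight=K25: origin='DEN' → outer ELSE → T1
flight=K26: origin='ATL' → outer ELSE → T1
flight=K40: origin='DEN' → outer ELSE → T1
flight=K47: origin='MIA' → outer ELSE → T1
flight=K54: origin='MIA' → outer ELSE → T1
flight=K58: origin='LAX' → outer ELSE → T1
flight=K76: origin='SEA' → outer ELSE → T1
flight=K79: origin='MIA' → outer ELSE → T1
flight=K84: origin='DEN' → outer ELSE → T1
flight=K94: origin='JFK' → inner[delay_min >= 66] → T14
flight=K99: origin='LAX' → outer ELSE → T1

T1, T1, T1, T1, T1, T1, T1, T1, T1, T1, T1, T1, T14, T1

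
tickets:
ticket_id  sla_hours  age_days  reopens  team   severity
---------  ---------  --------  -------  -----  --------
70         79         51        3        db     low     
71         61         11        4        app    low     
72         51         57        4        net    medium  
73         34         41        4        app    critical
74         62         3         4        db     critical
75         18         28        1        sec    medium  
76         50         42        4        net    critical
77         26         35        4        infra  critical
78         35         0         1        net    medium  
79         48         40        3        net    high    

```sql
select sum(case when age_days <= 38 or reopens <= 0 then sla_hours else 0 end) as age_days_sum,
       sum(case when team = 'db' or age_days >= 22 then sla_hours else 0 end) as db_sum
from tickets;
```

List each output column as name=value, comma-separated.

[age_days_sum: age_days <= 38 or reopens <= 0]
ticket_id=70: ✗
ticket_id=71: ✓ → 61
ticket_id=72: ✗
ticket_id=73: ✗
ticket_id=74: ✓ → 62
ticket_id=75: ✓ → 18
ticket_id=76: ✗
ticket_id=77: ✓ → 26
ticket_id=78: ✓ → 35
ticket_id=79: ✗
age_days_sum = 61 + 62 + 18 + 26 + 35 = 202
—
[db_sum: team = 'db' or age_days >= 22]
ticket_id=70: ✓ → 79
ticket_id=71: ✗
ticket_id=72: ✓ → 51
ticket_id=73: ✓ → 34
ticket_id=74: ✓ → 62
ticket_id=75: ✓ → 18
ticket_id=76: ✓ → 50
ticket_id=77: ✓ → 26
ticket_id=78: ✗
ticket_id=79: ✓ → 48
db_sum = 79 + 51 + 34 + 62 + 18 + 50 + 26 + 48 = 368

age_days_sum=202, db_sum=368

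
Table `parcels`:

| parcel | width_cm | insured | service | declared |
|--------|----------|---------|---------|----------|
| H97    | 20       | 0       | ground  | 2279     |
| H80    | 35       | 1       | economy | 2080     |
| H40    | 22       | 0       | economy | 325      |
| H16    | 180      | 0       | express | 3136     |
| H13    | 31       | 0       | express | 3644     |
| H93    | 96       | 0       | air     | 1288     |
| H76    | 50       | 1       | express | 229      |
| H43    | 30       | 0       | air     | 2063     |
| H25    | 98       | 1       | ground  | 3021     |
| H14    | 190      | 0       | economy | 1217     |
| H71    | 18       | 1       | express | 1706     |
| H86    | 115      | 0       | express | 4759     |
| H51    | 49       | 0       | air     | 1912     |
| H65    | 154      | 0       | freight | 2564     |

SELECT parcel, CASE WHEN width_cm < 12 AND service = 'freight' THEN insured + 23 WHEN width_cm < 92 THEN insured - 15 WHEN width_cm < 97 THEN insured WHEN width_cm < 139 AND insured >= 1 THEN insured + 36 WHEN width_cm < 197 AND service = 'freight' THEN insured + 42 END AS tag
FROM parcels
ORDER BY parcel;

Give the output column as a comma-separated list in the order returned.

-15, NULL, NULL, 37, -15, -15, -15, 42, -14, -14, -14, NULL, 0, -15

parcel=H13: width_cm < 92 → -15
parcel=H14: (no match → NULL) → NULL
parcel=H16: (no match → NULL) → NULL
parcel=H25: width_cm < 139 AND insured >= 1 → 37
parcel=H40: width_cm < 92 → -15
parcel=H43: width_cm < 92 → -15
parcel=H51: width_cm < 92 → -15
parcel=H65: width_cm < 197 AND service = 'freight' → 42
parcel=H71: width_cm < 92 → -14
parcel=H76: width_cm < 92 → -14
parcel=H80: width_cm < 92 → -14
parcel=H86: (no match → NULL) → NULL
parcel=H93: width_cm < 97 → 0
parcel=H97: width_cm < 92 → -15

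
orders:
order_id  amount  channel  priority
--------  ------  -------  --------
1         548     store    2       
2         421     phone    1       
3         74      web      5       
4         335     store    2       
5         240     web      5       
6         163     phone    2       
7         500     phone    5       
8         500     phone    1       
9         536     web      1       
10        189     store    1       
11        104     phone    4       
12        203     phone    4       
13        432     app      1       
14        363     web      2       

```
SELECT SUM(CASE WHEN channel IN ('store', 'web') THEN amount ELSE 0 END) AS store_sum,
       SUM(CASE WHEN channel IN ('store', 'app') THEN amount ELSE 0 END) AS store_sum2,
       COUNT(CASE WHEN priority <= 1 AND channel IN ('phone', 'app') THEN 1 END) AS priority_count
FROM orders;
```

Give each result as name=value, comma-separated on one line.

[store_sum: channel IN ('store', 'web')]
order_id=1: ✓ → 548
order_id=2: ✗
order_id=3: ✓ → 74
order_id=4: ✓ → 335
order_id=5: ✓ → 240
order_id=6: ✗
order_id=7: ✗
order_id=8: ✗
order_id=9: ✓ → 536
order_id=10: ✓ → 189
order_id=11: ✗
order_id=12: ✗
order_id=13: ✗
order_id=14: ✓ → 363
store_sum = 548 + 74 + 335 + 240 + 536 + 189 + 363 = 2285
—
[store_sum2: channel IN ('store', 'app')]
order_id=1: ✓ → 548
order_id=2: ✗
order_id=3: ✗
order_id=4: ✓ → 335
order_id=5: ✗
order_id=6: ✗
order_id=7: ✗
order_id=8: ✗
order_id=9: ✗
order_id=10: ✓ → 189
order_id=11: ✗
order_id=12: ✗
order_id=13: ✓ → 432
order_id=14: ✗
store_sum2 = 548 + 335 + 189 + 432 = 1504
—
[priority_count: priority <= 1 AND channel IN ('phone', 'app')]
order_id=1: ✗
order_id=2: ✓ → 1
order_id=3: ✗
order_id=4: ✗
order_id=5: ✗
order_id=6: ✗
order_id=7: ✗
order_id=8: ✓ → 1
order_id=9: ✗
order_id=10: ✗
order_id=11: ✗
order_id=12: ✗
order_id=13: ✓ → 1
order_id=14: ✗
priority_count = COUNT(1, 1, 1) = 3

store_sum=2285, store_sum2=1504, priority_count=3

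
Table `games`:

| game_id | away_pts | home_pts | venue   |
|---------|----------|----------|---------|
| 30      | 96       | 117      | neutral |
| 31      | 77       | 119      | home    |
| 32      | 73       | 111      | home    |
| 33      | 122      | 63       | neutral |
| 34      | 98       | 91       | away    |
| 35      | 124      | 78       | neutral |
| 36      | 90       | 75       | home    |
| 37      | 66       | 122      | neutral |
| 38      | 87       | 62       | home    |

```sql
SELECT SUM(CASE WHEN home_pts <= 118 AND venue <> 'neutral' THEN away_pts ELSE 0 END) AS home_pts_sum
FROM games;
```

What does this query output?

348

game_id=30: ✗
game_id=31: ✗
game_id=32: ✓ → 73
game_id=33: ✗
game_id=34: ✓ → 98
game_id=35: ✗
game_id=36: ✓ → 90
game_id=37: ✗
game_id=38: ✓ → 87
home_pts_sum = 73 + 98 + 90 + 87 = 348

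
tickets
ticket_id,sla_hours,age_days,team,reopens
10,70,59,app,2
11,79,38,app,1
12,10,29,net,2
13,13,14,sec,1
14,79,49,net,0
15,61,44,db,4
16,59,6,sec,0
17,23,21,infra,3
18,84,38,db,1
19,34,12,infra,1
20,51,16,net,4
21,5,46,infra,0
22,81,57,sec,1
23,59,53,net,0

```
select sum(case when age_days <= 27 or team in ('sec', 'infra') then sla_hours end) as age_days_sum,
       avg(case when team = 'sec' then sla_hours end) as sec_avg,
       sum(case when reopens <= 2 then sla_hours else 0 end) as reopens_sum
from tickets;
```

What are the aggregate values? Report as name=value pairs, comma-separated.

age_days_sum=266, sec_avg=51, reopens_sum=573

[age_days_sum: age_days <= 27 or team in ('sec', 'infra')]
ticket_id=10: ✗
ticket_id=11: ✗
ticket_id=12: ✗
ticket_id=13: ✓ → 13
ticket_id=14: ✗
ticket_id=15: ✗
ticket_id=16: ✓ → 59
ticket_id=17: ✓ → 23
ticket_id=18: ✗
ticket_id=19: ✓ → 34
ticket_id=20: ✓ → 51
ticket_id=21: ✓ → 5
ticket_id=22: ✓ → 81
ticket_id=23: ✗
age_days_sum = 13 + 59 + 23 + 34 + 51 + 5 + 81 = 266
—
[sec_avg: team = 'sec']
ticket_id=10: ✗
ticket_id=11: ✗
ticket_id=12: ✗
ticket_id=13: ✓ → 13
ticket_id=14: ✗
ticket_id=15: ✗
ticket_id=16: ✓ → 59
ticket_id=17: ✗
ticket_id=18: ✗
ticket_id=19: ✗
ticket_id=20: ✗
ticket_id=21: ✗
ticket_id=22: ✓ → 81
ticket_id=23: ✗
sec_avg = (13 + 59 + 81) / 3 = 51
—
[reopens_sum: reopens <= 2]
ticket_id=10: ✓ → 70
ticket_id=11: ✓ → 79
ticket_id=12: ✓ → 10
ticket_id=13: ✓ → 13
ticket_id=14: ✓ → 79
ticket_id=15: ✗
ticket_id=16: ✓ → 59
ticket_id=17: ✗
ticket_id=18: ✓ → 84
ticket_id=19: ✓ → 34
ticket_id=20: ✗
ticket_id=21: ✓ → 5
ticket_id=22: ✓ → 81
ticket_id=23: ✓ → 59
reopens_sum = 70 + 79 + 10 + 13 + 79 + 59 + 84 + 34 + 5 + 81 + 59 = 573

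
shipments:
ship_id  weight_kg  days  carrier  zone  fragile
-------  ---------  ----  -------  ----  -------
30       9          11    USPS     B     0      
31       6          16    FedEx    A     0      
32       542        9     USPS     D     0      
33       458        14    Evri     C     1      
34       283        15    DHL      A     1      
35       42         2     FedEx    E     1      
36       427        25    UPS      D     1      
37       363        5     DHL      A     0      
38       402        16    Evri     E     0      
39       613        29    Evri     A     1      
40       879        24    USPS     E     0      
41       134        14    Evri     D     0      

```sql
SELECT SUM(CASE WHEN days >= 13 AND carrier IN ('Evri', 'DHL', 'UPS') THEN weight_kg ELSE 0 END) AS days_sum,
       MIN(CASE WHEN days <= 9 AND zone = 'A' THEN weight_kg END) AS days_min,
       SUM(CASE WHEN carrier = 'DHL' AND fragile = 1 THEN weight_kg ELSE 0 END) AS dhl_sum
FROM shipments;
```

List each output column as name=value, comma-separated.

[days_sum: days >= 13 AND carrier IN ('Evri', 'DHL', 'UPS')]
ship_id=30: ✗
ship_id=31: ✗
ship_id=32: ✗
ship_id=33: ✓ → 458
ship_id=34: ✓ → 283
ship_id=35: ✗
ship_id=36: ✓ → 427
ship_id=37: ✗
ship_id=38: ✓ → 402
ship_id=39: ✓ → 613
ship_id=40: ✗
ship_id=41: ✓ → 134
days_sum = 458 + 283 + 427 + 402 + 613 + 134 = 2317
—
[days_min: days <= 9 AND zone = 'A']
ship_id=30: ✗
ship_id=31: ✗
ship_id=32: ✗
ship_id=33: ✗
ship_id=34: ✗
ship_id=35: ✗
ship_id=36: ✗
ship_id=37: ✓ → 363
ship_id=38: ✗
ship_id=39: ✗
ship_id=40: ✗
ship_id=41: ✗
days_min = MIN(363) = 363
—
[dhl_sum: carrier = 'DHL' AND fragile = 1]
ship_id=30: ✗
ship_id=31: ✗
ship_id=32: ✗
ship_id=33: ✗
ship_id=34: ✓ → 283
ship_id=35: ✗
ship_id=36: ✗
ship_id=37: ✗
ship_id=38: ✗
ship_id=39: ✗
ship_id=40: ✗
ship_id=41: ✗
dhl_sum = 283

days_sum=2317, days_min=363, dhl_sum=283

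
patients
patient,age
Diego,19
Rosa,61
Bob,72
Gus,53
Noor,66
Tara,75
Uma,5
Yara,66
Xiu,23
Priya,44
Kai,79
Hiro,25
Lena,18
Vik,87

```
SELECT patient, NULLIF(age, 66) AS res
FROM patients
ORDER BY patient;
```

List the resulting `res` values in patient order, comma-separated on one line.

72, 19, 53, 25, 79, 18, NULL, 44, 61, 75, 5, 87, 23, NULL

patient=Bob: age=72 vs 66: differ → 72
patient=Diego: age=19 vs 66: differ → 19
patient=Gus: age=53 vs 66: differ → 53
patient=Hiro: age=25 vs 66: differ → 25
patient=Kai: age=79 vs 66: differ → 79
patient=Lena: age=18 vs 66: differ → 18
patient=Noor: age=66 vs 66: equal → NULL
patient=Priya: age=44 vs 66: differ → 44
patient=Rosa: age=61 vs 66: differ → 61
patient=Tara: age=75 vs 66: differ → 75
patient=Uma: age=5 vs 66: differ → 5
patient=Vik: age=87 vs 66: differ → 87
patient=Xiu: age=23 vs 66: differ → 23
patient=Yara: age=66 vs 66: equal → NULL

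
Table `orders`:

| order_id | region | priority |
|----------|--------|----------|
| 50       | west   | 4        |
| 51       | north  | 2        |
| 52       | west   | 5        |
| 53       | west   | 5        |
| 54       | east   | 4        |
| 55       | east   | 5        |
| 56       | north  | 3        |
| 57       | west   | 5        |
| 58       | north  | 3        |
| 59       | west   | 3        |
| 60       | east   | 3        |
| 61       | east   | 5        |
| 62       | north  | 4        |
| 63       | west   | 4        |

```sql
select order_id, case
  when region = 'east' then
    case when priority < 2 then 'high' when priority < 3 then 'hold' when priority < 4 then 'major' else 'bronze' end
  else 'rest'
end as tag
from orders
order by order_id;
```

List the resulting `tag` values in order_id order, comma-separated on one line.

rest, rest, rest, rest, bronze, bronze, rest, rest, rest, rest, major, bronze, rest, rest

order_id=50: region='west' → outer ELSE → rest
order_id=51: region='north' → outer ELSE → rest
order_id=52: region='west' → outer ELSE → rest
order_id=53: region='west' → outer ELSE → rest
order_id=54: region='east' → inner[ELSE] → bronze
order_id=55: region='east' → inner[ELSE] → bronze
order_id=56: region='north' → outer ELSE → rest
order_id=57: region='west' → outer ELSE → rest
order_id=58: region='north' → outer ELSE → rest
order_id=59: region='west' → outer ELSE → rest
order_id=60: region='east' → inner[priority < 4] → major
order_id=61: region='east' → inner[ELSE] → bronze
order_id=62: region='north' → outer ELSE → rest
order_id=63: region='west' → outer ELSE → rest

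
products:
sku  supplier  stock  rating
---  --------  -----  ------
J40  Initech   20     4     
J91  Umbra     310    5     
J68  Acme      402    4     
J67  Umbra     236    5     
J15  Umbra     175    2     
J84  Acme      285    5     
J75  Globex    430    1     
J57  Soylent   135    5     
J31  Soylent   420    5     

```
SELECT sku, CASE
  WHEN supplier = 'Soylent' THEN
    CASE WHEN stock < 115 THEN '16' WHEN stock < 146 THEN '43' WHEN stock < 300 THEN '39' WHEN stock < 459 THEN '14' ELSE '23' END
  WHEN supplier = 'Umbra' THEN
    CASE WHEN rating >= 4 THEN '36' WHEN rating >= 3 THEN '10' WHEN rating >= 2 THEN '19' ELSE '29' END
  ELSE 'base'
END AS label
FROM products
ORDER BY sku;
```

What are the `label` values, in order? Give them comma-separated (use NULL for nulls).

19, 14, base, 43, 36, base, base, base, 36

sku=J15: supplier='Umbra' → inner[rating >= 2] → 19
sku=J31: supplier='Soylent' → inner[stock < 459] → 14
sku=J40: supplier='Initech' → outer ELSE → base
sku=J57: supplier='Soylent' → inner[stock < 146] → 43
sku=J67: supplier='Umbra' → inner[rating >= 4] → 36
sku=J68: supplier='Acme' → outer ELSE → base
sku=J75: supplier='Globex' → outer ELSE → base
sku=J84: supplier='Acme' → outer ELSE → base
sku=J91: supplier='Umbra' → inner[rating >= 4] → 36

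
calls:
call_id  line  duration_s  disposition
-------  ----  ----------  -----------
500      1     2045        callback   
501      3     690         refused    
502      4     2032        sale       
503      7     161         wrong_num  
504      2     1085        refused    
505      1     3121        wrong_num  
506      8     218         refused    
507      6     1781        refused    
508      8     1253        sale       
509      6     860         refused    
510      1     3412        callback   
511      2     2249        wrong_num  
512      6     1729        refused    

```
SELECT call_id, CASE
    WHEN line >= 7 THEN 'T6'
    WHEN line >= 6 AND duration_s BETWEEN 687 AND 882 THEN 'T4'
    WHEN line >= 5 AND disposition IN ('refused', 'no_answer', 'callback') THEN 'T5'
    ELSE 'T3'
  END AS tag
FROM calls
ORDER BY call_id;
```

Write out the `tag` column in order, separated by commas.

T3, T3, T3, T6, T3, T3, T6, T5, T6, T4, T3, T3, T5

call_id=500: ELSE → T3
call_id=501: ELSE → T3
call_id=502: ELSE → T3
call_id=503: line >= 7 → T6
call_id=504: ELSE → T3
call_id=505: ELSE → T3
call_id=506: line >= 7 → T6
call_id=507: line >= 5 AND disposition IN ('refused', 'no_answer', 'callback') → T5
call_id=508: line >= 7 → T6
call_id=509: line >= 6 AND duration_s BETWEEN 687 AND 882 → T4
call_id=510: ELSE → T3
call_id=511: ELSE → T3
call_id=512: line >= 5 AND disposition IN ('refused', 'no_answer', 'callback') → T5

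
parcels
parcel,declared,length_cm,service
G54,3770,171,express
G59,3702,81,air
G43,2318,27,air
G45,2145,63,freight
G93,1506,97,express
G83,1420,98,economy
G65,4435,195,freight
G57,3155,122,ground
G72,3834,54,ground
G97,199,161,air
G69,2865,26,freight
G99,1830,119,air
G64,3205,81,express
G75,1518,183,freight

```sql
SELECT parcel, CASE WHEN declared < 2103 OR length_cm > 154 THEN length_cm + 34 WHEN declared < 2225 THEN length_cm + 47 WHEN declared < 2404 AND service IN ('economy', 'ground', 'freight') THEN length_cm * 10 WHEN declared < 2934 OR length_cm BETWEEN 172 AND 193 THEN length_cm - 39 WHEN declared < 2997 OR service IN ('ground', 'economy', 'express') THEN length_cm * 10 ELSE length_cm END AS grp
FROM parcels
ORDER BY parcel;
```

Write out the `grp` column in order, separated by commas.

parcel=G43: declared < 2934 OR length_cm BETWEEN 172 AND 193 → -12
parcel=G45: declared < 2225 → 110
parcel=G54: declared < 2103 OR length_cm > 154 → 205
parcel=G57: declared < 2997 OR service IN ('ground', 'economy', 'express') → 1220
parcel=G59: ELSE → 81
parcel=G64: declared < 2997 OR service IN ('ground', 'economy', 'express') → 810
parcel=G65: declared < 2103 OR length_cm > 154 → 229
parcel=G69: declared < 2934 OR length_cm BETWEEN 172 AND 193 → -13
parcel=G72: declared < 2997 OR service IN ('ground', 'economy', 'express') → 540
parcel=G75: declared < 2103 OR length_cm > 154 → 217
parcel=G83: declared < 2103 OR length_cm > 154 → 132
parcel=G93: declared < 2103 OR length_cm > 154 → 131
parcel=G97: declared < 2103 OR length_cm > 154 → 195
parcel=G99: declared < 2103 OR length_cm > 154 → 153

-12, 110, 205, 1220, 81, 810, 229, -13, 540, 217, 132, 131, 195, 153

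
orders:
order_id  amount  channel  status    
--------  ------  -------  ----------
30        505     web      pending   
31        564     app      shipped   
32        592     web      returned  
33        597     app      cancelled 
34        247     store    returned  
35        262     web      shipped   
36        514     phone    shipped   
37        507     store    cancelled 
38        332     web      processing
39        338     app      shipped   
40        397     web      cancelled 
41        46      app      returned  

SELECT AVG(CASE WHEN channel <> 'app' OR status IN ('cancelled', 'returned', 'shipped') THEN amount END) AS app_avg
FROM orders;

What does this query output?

408.4166666667

order_id=30: ✓ → 505
order_id=31: ✓ → 564
order_id=32: ✓ → 592
order_id=33: ✓ → 597
order_id=34: ✓ → 247
order_id=35: ✓ → 262
order_id=36: ✓ → 514
order_id=37: ✓ → 507
order_id=38: ✓ → 332
order_id=39: ✓ → 338
order_id=40: ✓ → 397
order_id=41: ✓ → 46
app_avg = (505 + 564 + 592 + 597 + 247 + 262 + 514 + 507 + 332 + 338 + 397 + 46) / 12 = 408.4166666667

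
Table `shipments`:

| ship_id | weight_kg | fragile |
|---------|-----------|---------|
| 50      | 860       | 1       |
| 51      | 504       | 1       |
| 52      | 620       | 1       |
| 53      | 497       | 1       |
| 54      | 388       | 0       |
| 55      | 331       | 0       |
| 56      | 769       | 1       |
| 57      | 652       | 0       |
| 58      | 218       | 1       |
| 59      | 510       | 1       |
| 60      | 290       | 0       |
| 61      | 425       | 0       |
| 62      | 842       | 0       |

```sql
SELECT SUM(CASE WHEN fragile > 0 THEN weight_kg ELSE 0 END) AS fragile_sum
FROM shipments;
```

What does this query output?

3978

ship_id=50: ✓ → 860
ship_id=51: ✓ → 504
ship_id=52: ✓ → 620
ship_id=53: ✓ → 497
ship_id=54: ✗
ship_id=55: ✗
ship_id=56: ✓ → 769
ship_id=57: ✗
ship_id=58: ✓ → 218
ship_id=59: ✓ → 510
ship_id=60: ✗
ship_id=61: ✗
ship_id=62: ✗
fragile_sum = 860 + 504 + 620 + 497 + 769 + 218 + 510 = 3978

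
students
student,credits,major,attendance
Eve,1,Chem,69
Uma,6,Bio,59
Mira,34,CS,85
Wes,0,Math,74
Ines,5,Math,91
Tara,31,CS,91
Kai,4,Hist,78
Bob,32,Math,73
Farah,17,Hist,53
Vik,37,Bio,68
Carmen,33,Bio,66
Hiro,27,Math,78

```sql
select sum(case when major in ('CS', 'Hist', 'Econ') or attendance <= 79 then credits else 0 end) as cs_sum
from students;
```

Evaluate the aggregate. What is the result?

222

student=Eve: ✓ → 1
student=Uma: ✓ → 6
student=Mira: ✓ → 34
student=Wes: ✓ → 0
student=Ines: ✗
student=Tara: ✓ → 31
student=Kai: ✓ → 4
student=Bob: ✓ → 32
student=Farah: ✓ → 17
student=Vik: ✓ → 37
student=Carmen: ✓ → 33
student=Hiro: ✓ → 27
cs_sum = 1 + 6 + 34 + 31 + 4 + 32 + 17 + 37 + 33 + 27 = 222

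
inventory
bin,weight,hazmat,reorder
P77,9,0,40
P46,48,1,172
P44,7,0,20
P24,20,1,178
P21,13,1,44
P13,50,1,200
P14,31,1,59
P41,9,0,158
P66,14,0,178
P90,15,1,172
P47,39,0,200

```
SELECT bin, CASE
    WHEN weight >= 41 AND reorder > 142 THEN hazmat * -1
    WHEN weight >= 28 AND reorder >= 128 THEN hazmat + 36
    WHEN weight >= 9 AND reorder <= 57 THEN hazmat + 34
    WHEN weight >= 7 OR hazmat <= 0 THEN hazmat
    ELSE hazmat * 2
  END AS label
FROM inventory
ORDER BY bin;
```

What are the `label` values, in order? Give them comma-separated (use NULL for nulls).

bin=P13: weight >= 41 AND reorder > 142 → -1
bin=P14: weight >= 7 OR hazmat <= 0 → 1
bin=P21: weight >= 9 AND reorder <= 57 → 35
bin=P24: weight >= 7 OR hazmat <= 0 → 1
bin=P41: weight >= 7 OR hazmat <= 0 → 0
bin=P44: weight >= 7 OR hazmat <= 0 → 0
bin=P46: weight >= 41 AND reorder > 142 → -1
bin=P47: weight >= 28 AND reorder >= 128 → 36
bin=P66: weight >= 7 OR hazmat <= 0 → 0
bin=P77: weight >= 9 AND reorder <= 57 → 34
bin=P90: weight >= 7 OR hazmat <= 0 → 1

-1, 1, 35, 1, 0, 0, -1, 36, 0, 34, 1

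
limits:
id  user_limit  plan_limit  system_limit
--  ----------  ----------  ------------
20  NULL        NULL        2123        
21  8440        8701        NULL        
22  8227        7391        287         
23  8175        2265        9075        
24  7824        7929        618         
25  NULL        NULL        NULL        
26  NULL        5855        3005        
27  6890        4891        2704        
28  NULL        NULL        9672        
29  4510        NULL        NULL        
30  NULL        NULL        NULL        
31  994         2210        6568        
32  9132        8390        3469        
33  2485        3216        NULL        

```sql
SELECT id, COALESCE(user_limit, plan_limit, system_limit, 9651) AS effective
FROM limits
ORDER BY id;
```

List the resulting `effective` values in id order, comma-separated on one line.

id=20: user_limit=NULL, plan_limit=NULL, system_limit=2123 → 2123
id=21: user_limit=8440 → 8440
id=22: user_limit=8227 → 8227
id=23: user_limit=8175 → 8175
id=24: user_limit=7824 → 7824
id=25: user_limit=NULL, plan_limit=NULL, system_limit=NULL, → literal 9651 → 9651
id=26: user_limit=NULL, plan_limit=5855 → 5855
id=27: user_limit=6890 → 6890
id=28: user_limit=NULL, plan_limit=NULL, system_limit=9672 → 9672
id=29: user_limit=4510 → 4510
id=30: user_limit=NULL, plan_limit=NULL, system_limit=NULL, → literal 9651 → 9651
id=31: user_limit=994 → 994
id=32: user_limit=9132 → 9132
id=33: user_limit=2485 → 2485

2123, 8440, 8227, 8175, 7824, 9651, 5855, 6890, 9672, 4510, 9651, 994, 9132, 2485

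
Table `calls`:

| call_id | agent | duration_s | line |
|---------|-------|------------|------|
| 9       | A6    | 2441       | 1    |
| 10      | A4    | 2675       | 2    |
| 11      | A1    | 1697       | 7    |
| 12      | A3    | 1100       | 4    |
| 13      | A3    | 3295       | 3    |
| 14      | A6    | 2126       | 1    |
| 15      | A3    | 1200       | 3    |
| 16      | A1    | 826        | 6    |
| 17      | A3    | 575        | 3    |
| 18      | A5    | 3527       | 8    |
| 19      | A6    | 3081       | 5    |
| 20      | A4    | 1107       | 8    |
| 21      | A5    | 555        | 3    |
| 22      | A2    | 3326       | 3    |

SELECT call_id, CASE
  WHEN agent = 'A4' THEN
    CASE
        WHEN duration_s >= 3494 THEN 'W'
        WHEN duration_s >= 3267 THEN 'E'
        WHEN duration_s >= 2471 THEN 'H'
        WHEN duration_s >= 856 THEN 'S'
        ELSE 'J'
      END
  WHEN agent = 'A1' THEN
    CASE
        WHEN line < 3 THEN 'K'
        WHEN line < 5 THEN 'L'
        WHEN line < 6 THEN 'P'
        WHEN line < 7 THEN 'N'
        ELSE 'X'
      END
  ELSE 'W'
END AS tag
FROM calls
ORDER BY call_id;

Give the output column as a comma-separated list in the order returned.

W, H, X, W, W, W, W, N, W, W, W, S, W, W

call_id=9: agent='A6' → outer ELSE → W
call_id=10: agent='A4' → inner[duration_s >= 2471] → H
call_id=11: agent='A1' → inner[ELSE] → X
call_id=12: agent='A3' → outer ELSE → W
call_id=13: agent='A3' → outer ELSE → W
call_id=14: agent='A6' → outer ELSE → W
call_id=15: agent='A3' → outer ELSE → W
call_id=16: agent='A1' → inner[line < 7] → N
call_id=17: agent='A3' → outer ELSE → W
call_id=18: agent='A5' → outer ELSE → W
call_id=19: agent='A6' → outer ELSE → W
call_id=20: agent='A4' → inner[duration_s >= 856] → S
call_id=21: agent='A5' → outer ELSE → W
call_id=22: agent='A2' → outer ELSE → W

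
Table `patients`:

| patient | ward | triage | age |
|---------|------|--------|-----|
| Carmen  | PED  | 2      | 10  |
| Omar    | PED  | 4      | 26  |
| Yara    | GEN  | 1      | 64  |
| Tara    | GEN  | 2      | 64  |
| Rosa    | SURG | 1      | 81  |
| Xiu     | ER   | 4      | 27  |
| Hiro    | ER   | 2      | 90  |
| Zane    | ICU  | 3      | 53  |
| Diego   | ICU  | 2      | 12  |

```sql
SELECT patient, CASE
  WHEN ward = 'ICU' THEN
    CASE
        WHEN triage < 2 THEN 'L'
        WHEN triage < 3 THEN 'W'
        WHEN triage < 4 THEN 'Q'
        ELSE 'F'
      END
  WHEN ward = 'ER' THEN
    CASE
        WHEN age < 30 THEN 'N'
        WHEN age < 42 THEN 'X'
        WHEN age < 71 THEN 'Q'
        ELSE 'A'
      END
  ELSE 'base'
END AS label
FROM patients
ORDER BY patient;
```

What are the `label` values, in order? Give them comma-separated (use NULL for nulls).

base, W, A, base, base, base, N, base, Q

patient=Carmen: ward='PED' → outer ELSE → base
patient=Diego: ward='ICU' → inner[triage < 3] → W
patient=Hiro: ward='ER' → inner[ELSE] → A
patient=Omar: ward='PED' → outer ELSE → base
patient=Rosa: ward='SURG' → outer ELSE → base
patient=Tara: ward='GEN' → outer ELSE → base
patient=Xiu: ward='ER' → inner[age < 30] → N
patient=Yara: ward='GEN' → outer ELSE → base
patient=Zane: ward='ICU' → inner[triage < 4] → Q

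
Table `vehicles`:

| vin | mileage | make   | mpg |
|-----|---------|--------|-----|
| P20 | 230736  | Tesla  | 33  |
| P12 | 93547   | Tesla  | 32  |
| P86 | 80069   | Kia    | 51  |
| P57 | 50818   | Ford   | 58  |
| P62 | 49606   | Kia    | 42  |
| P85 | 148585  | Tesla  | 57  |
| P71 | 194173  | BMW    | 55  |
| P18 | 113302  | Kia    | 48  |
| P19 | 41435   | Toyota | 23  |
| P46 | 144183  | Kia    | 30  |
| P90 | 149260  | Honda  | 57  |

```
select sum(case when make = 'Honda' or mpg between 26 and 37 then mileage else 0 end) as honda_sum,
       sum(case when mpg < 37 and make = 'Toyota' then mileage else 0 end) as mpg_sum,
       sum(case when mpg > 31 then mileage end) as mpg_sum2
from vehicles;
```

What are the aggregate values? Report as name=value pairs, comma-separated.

[honda_sum: make = 'Honda' or mpg between 26 and 37]
vin=P20: ✓ → 230736
vin=P12: ✓ → 93547
vin=P86: ✗
vin=P57: ✗
vin=P62: ✗
vin=P85: ✗
vin=P71: ✗
vin=P18: ✗
vin=P19: ✗
vin=P46: ✓ → 144183
vin=P90: ✓ → 149260
honda_sum = 230736 + 93547 + 144183 + 149260 = 617726
—
[mpg_sum: mpg < 37 and make = 'Toyota']
vin=P20: ✗
vin=P12: ✗
vin=P86: ✗
vin=P57: ✗
vin=P62: ✗
vin=P85: ✗
vin=P71: ✗
vin=P18: ✗
vin=P19: ✓ → 41435
vin=P46: ✗
vin=P90: ✗
mpg_sum = 41435
—
[mpg_sum2: mpg > 31]
vin=P20: ✓ → 230736
vin=P12: ✓ → 93547
vin=P86: ✓ → 80069
vin=P57: ✓ → 50818
vin=P62: ✓ → 49606
vin=P85: ✓ → 148585
vin=P71: ✓ → 194173
vin=P18: ✓ → 113302
vin=P19: ✗
vin=P46: ✗
vin=P90: ✓ → 149260
mpg_sum2 = 230736 + 93547 + 80069 + 50818 + 49606 + 148585 + 194173 + 113302 + 149260 = 1110096

honda_sum=617726, mpg_sum=41435, mpg_sum2=1110096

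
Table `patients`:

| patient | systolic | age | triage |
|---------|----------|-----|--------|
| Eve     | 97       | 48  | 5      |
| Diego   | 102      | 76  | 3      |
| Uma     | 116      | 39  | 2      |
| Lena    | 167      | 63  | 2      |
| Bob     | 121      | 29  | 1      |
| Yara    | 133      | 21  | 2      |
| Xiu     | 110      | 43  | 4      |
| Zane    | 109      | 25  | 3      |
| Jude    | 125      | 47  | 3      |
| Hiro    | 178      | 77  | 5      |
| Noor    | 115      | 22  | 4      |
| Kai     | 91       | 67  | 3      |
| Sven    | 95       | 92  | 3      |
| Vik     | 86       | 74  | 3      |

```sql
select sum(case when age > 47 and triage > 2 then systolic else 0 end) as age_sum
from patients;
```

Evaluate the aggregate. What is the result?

649

patient=Eve: ✓ → 97
patient=Diego: ✓ → 102
patient=Uma: ✗
patient=Lena: ✗
patient=Bob: ✗
patient=Yara: ✗
patient=Xiu: ✗
patient=Zane: ✗
patient=Jude: ✗
patient=Hiro: ✓ → 178
patient=Noor: ✗
patient=Kai: ✓ → 91
patient=Sven: ✓ → 95
patient=Vik: ✓ → 86
age_sum = 97 + 102 + 178 + 91 + 95 + 86 = 649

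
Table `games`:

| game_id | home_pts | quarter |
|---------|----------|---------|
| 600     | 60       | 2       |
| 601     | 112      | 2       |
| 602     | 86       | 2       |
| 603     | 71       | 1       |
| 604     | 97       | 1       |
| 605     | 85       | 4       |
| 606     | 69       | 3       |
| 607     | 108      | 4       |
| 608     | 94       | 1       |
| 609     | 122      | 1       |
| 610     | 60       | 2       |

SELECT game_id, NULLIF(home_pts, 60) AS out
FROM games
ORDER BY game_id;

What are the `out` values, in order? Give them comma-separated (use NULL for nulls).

game_id=600: home_pts=60 vs 60: equal → NULL
game_id=601: home_pts=112 vs 60: differ → 112
game_id=602: home_pts=86 vs 60: differ → 86
game_id=603: home_pts=71 vs 60: differ → 71
game_id=604: home_pts=97 vs 60: differ → 97
game_id=605: home_pts=85 vs 60: differ → 85
game_id=606: home_pts=69 vs 60: differ → 69
game_id=607: home_pts=108 vs 60: differ → 108
game_id=608: home_pts=94 vs 60: differ → 94
game_id=609: home_pts=122 vs 60: differ → 122
game_id=610: home_pts=60 vs 60: equal → NULL

NULL, 112, 86, 71, 97, 85, 69, 108, 94, 122, NULL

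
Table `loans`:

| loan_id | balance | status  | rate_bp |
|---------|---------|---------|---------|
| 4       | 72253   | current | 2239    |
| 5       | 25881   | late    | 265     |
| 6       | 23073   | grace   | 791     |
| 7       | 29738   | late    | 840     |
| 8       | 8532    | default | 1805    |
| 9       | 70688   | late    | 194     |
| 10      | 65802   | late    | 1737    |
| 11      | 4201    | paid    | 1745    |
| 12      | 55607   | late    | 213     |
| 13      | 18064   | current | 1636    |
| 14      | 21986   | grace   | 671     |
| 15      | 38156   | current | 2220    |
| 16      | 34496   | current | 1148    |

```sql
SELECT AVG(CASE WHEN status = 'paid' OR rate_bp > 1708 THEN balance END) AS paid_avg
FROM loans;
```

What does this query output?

37788.8

loan_id=4: ✓ → 72253
loan_id=5: ✗
loan_id=6: ✗
loan_id=7: ✗
loan_id=8: ✓ → 8532
loan_id=9: ✗
loan_id=10: ✓ → 65802
loan_id=11: ✓ → 4201
loan_id=12: ✗
loan_id=13: ✗
loan_id=14: ✗
loan_id=15: ✓ → 38156
loan_id=16: ✗
paid_avg = (72253 + 8532 + 65802 + 4201 + 38156) / 5 = 37788.8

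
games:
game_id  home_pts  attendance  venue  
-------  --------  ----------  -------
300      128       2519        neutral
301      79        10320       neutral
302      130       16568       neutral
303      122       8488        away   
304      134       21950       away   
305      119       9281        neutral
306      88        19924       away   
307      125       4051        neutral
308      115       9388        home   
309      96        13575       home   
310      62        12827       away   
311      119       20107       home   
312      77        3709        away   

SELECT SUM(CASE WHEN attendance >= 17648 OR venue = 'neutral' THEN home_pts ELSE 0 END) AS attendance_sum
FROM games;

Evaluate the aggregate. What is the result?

922

game_id=300: ✓ → 128
game_id=301: ✓ → 79
game_id=302: ✓ → 130
game_id=303: ✗
game_id=304: ✓ → 134
game_id=305: ✓ → 119
game_id=306: ✓ → 88
game_id=307: ✓ → 125
game_id=308: ✗
game_id=309: ✗
game_id=310: ✗
game_id=311: ✓ → 119
game_id=312: ✗
attendance_sum = 128 + 79 + 130 + 134 + 119 + 88 + 125 + 119 = 922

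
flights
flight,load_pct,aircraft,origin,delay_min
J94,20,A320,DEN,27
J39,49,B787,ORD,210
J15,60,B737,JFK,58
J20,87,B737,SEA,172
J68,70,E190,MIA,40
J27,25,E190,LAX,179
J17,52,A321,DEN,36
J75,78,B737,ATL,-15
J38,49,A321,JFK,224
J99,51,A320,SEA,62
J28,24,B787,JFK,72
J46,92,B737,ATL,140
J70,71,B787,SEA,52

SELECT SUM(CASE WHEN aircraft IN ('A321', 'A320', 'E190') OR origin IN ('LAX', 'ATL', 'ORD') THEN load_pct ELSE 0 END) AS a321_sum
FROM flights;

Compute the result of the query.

flight=J94: ✓ → 20
flight=J39: ✓ → 49
flight=J15: ✗
flight=J20: ✗
flight=J68: ✓ → 70
flight=J27: ✓ → 25
flight=J17: ✓ → 52
flight=J75: ✓ → 78
flight=J38: ✓ → 49
flight=J99: ✓ → 51
flight=J28: ✗
flight=J46: ✓ → 92
flight=J70: ✗
a321_sum = 20 + 49 + 70 + 25 + 52 + 78 + 49 + 51 + 92 = 486

486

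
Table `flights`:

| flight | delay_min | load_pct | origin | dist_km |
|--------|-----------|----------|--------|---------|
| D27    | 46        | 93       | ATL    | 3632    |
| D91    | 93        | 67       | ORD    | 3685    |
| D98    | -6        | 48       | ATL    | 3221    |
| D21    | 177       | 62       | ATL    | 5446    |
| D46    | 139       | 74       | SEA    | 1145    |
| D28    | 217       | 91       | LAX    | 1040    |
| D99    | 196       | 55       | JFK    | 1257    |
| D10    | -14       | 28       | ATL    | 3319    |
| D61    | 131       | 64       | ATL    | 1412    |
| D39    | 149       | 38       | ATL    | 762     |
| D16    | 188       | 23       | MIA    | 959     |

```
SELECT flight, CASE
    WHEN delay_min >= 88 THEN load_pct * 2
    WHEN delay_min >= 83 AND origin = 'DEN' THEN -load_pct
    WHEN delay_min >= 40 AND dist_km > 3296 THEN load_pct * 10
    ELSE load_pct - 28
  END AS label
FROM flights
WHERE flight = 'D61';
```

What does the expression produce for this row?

flight = D61: delay_min=131, load_pct=64, origin=ATL, dist_km=1412.
delay_min >= 88 → true → 128

128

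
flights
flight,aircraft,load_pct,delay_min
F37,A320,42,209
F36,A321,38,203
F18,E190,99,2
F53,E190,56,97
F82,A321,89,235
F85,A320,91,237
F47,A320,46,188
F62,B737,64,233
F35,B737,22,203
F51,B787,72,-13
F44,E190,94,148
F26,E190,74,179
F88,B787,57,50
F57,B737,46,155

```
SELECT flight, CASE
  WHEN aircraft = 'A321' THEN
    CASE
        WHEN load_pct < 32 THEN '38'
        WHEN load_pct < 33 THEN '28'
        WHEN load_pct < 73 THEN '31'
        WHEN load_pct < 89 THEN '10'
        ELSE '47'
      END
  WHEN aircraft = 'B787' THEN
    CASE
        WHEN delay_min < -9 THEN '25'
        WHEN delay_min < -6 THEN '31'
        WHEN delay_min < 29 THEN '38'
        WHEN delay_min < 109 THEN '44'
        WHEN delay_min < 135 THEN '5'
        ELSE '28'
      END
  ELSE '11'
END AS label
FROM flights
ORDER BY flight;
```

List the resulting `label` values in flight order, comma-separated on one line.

flight=F18: aircraft='E190' → outer ELSE → 11
flight=F26: aircraft='E190' → outer ELSE → 11
flight=F35: aircraft='B737' → outer ELSE → 11
flight=F36: aircraft='A321' → inner[load_pct < 73] → 31
flight=F37: aircraft='A320' → outer ELSE → 11
flight=F44: aircraft='E190' → outer ELSE → 11
flight=F47: aircraft='A320' → outer ELSE → 11
flight=F51: aircraft='B787' → inner[delay_min < -9] → 25
flight=F53: aircraft='E190' → outer ELSE → 11
flight=F57: aircraft='B737' → outer ELSE → 11
flight=F62: aircraft='B737' → outer ELSE → 11
flight=F82: aircraft='A321' → inner[ELSE] → 47
flight=F85: aircraft='A320' → outer ELSE → 11
flight=F88: aircraft='B787' → inner[delay_min < 109] → 44

11, 11, 11, 31, 11, 11, 11, 25, 11, 11, 11, 47, 11, 44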